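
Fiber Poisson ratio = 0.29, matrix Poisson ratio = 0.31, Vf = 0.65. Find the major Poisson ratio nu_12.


nu_12 = nu_f*Vf + nu_m*(1-Vf) = 0.29*0.65 + 0.31*0.35 = 0.297

0.297


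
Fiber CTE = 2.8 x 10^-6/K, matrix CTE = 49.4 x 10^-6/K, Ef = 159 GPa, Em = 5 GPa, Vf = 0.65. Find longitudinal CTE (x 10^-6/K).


E1 = Ef*Vf + Em*(1-Vf) = 105.1
alpha_1 = (alpha_f*Ef*Vf + alpha_m*Em*(1-Vf))/E1 = 3.58 x 10^-6/K

3.58 x 10^-6/K


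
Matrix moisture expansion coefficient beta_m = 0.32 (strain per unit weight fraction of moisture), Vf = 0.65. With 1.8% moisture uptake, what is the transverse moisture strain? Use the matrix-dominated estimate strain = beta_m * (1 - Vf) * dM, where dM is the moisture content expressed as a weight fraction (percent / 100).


dM = 1.8/100 = 0.018
strain = beta_m * (1-Vf) * dM = 0.32 * 0.35 * 0.018 = 0.002016

0.002016


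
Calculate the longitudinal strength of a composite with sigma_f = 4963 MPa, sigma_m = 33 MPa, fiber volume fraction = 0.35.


sigma_1 = sigma_f*Vf + sigma_m*(1-Vf) = 4963*0.35 + 33*0.65 = 1758.5 MPa

1758.5 MPa


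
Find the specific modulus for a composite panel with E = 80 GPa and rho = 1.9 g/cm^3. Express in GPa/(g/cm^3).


Specific stiffness = E/rho = 80/1.9 = 42.1 GPa/(g/cm^3)

42.1 GPa/(g/cm^3)


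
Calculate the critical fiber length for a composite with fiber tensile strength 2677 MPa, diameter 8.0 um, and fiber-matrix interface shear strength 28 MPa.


Lc = sigma_f * d / (2 * tau_i) = 2677 * 8.0 / (2 * 28) = 382.4 um

382.4 um


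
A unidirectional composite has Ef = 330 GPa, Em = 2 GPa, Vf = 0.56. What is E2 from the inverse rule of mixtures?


1/E2 = Vf/Ef + (1-Vf)/Em = 0.56/330 + 0.44/2
E2 = 4.51 GPa

4.51 GPa


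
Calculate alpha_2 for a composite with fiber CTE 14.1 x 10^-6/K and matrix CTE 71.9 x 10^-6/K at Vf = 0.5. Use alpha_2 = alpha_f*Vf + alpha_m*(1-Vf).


alpha_2 = alpha_f*Vf + alpha_m*(1-Vf) = 14.1*0.5 + 71.9*0.5 = 43.0 x 10^-6/K

43.0 x 10^-6/K


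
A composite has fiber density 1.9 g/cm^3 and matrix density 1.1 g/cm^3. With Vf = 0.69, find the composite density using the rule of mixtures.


rho_c = rho_f*Vf + rho_m*(1-Vf) = 1.9*0.69 + 1.1*0.31 = 1.652 g/cm^3

1.652 g/cm^3


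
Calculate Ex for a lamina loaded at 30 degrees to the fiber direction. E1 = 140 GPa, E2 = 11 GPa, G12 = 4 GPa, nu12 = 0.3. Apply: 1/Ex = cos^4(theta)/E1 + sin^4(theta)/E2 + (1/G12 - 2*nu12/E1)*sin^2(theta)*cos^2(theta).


cos^4(30) = 0.5625, sin^4(30) = 0.0625, sin^2(30)*cos^2(30) = 0.1875
1/G12 - 2*nu12/E1 = 1/4 - 2*0.3/140 = 0.245714 GPa^-1
1/Ex = 0.5625/140 + 0.0625/11 + 0.245714*0.1875 = 0.0557711 GPa^-1
Ex = 17.93 GPa

17.93 GPa


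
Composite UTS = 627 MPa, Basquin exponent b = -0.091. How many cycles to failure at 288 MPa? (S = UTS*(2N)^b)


N = 0.5 * (S/UTS)^(1/b) = 0.5 * (288/627)^(1/-0.091) = 2581.5627 cycles

2581.5627 cycles


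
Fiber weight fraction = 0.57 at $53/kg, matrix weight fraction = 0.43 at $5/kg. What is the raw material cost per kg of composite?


Cost = cost_f*Wf + cost_m*Wm = 53*0.57 + 5*0.43 = $32.36/kg

$32.36/kg


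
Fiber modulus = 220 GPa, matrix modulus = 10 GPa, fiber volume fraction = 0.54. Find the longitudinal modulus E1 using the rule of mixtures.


E1 = Ef*Vf + Em*(1-Vf) = 220*0.54 + 10*0.46 = 123.4 GPa

123.4 GPa


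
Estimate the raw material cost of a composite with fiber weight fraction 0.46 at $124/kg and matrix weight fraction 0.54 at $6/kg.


Cost = cost_f*Wf + cost_m*Wm = 124*0.46 + 6*0.54 = $60.28/kg

$60.28/kg


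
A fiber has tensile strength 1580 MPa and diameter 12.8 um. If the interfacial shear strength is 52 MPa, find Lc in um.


Lc = sigma_f * d / (2 * tau_i) = 1580 * 12.8 / (2 * 52) = 194.5 um

194.5 um


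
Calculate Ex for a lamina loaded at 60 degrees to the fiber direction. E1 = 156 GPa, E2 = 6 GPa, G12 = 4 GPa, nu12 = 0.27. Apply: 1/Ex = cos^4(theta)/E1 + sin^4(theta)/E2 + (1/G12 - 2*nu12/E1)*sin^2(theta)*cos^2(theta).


cos^4(60) = 0.0625, sin^4(60) = 0.5625, sin^2(60)*cos^2(60) = 0.1875
1/G12 - 2*nu12/E1 = 1/4 - 2*0.27/156 = 0.246538 GPa^-1
1/Ex = 0.0625/156 + 0.5625/6 + 0.246538*0.1875 = 0.1403766 GPa^-1
Ex = 7.12 GPa

7.12 GPa


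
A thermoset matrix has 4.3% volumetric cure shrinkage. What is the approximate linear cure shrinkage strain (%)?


Linear shrinkage ≈ vol_shrink/3 = 4.3/3 = 1.433%

1.433%


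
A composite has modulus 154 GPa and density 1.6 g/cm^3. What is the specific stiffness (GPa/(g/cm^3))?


Specific stiffness = E/rho = 154/1.6 = 96.3 GPa/(g/cm^3)

96.3 GPa/(g/cm^3)


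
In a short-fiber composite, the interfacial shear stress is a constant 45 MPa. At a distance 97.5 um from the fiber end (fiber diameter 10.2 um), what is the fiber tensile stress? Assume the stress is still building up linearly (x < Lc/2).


Force balance: sigma_f * (pi*d^2/4) = tau * (pi*d) * x  ->  sigma_f = 4 * tau * x / d
sigma_f = 4 * 45 * 97.5 / 10.2 = 1720.6 MPa

1720.6 MPa


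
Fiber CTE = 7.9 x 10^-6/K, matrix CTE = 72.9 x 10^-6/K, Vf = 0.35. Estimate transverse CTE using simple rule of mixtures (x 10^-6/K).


alpha_2 = alpha_f*Vf + alpha_m*(1-Vf) = 7.9*0.35 + 72.9*0.65 = 50.2 x 10^-6/K

50.2 x 10^-6/K


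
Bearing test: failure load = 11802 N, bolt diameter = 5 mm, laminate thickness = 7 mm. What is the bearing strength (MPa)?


sigma_br = F/(d*h) = 11802/(5*7) = 337.2 MPa

337.2 MPa


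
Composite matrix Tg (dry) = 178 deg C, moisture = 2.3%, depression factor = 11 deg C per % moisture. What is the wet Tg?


Tg_wet = Tg_dry - k*moisture = 178 - 11*2.3 = 152.7 deg C

152.7 deg C


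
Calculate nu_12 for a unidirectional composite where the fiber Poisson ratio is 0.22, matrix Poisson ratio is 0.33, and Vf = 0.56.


nu_12 = nu_f*Vf + nu_m*(1-Vf) = 0.22*0.56 + 0.33*0.44 = 0.2684

0.2684


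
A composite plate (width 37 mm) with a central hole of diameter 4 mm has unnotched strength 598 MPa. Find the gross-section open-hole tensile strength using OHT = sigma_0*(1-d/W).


OHT = sigma_0*(1-d/W) = 598*(1-4/37) = 533.4 MPa

533.4 MPa


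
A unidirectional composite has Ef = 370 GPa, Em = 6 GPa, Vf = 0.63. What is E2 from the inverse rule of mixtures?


1/E2 = Vf/Ef + (1-Vf)/Em = 0.63/370 + 0.37/6
E2 = 15.78 GPa

15.78 GPa


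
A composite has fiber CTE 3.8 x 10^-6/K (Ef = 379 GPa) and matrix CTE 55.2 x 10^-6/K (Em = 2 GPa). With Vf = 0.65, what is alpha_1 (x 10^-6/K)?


E1 = Ef*Vf + Em*(1-Vf) = 247.05
alpha_1 = (alpha_f*Ef*Vf + alpha_m*Em*(1-Vf))/E1 = 3.95 x 10^-6/K

3.95 x 10^-6/K


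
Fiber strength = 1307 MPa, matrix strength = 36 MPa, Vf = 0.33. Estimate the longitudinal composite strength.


sigma_1 = sigma_f*Vf + sigma_m*(1-Vf) = 1307*0.33 + 36*0.67 = 455.4 MPa

455.4 MPa


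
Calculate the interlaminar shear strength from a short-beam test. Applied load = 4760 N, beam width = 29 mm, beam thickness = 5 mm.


ILSS = 3F/(4bh) = 3*4760/(4*29*5) = 24.62 MPa

24.62 MPa


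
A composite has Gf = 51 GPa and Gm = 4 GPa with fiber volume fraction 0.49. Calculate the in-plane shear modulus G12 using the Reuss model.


1/G12 = Vf/Gf + (1-Vf)/Gm = 0.49/51 + 0.51/4
G12 = 7.29 GPa

7.29 GPa


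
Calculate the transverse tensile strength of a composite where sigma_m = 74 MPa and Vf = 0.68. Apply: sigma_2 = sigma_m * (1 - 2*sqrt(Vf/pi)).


factor = 1 - 2*sqrt(0.68/pi) = 0.0695
sigma_2 = 74 * 0.0695 = 5.14 MPa

5.14 MPa


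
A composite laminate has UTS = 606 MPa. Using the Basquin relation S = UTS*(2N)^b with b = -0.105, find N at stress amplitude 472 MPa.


N = 0.5 * (S/UTS)^(1/b) = 0.5 * (472/606)^(1/-0.105) = 5.4025 cycles

5.4025 cycles


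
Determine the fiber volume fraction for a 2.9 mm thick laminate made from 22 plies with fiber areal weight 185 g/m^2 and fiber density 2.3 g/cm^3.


Vf = n * FAW / (rho_f * h * 1000) = 22 * 185 / (2.3 * 2.9 * 1000) = 0.6102

0.6102


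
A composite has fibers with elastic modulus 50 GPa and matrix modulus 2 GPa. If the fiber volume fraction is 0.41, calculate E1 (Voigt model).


E1 = Ef*Vf + Em*(1-Vf) = 50*0.41 + 2*0.59 = 21.68 GPa

21.68 GPa


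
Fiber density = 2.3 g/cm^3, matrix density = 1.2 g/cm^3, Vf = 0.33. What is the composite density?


rho_c = rho_f*Vf + rho_m*(1-Vf) = 2.3*0.33 + 1.2*0.67 = 1.563 g/cm^3

1.563 g/cm^3


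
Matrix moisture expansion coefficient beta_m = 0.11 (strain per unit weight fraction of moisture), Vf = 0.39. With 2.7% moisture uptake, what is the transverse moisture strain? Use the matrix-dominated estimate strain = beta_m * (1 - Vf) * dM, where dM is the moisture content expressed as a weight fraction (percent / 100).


dM = 2.7/100 = 0.027
strain = beta_m * (1-Vf) * dM = 0.11 * 0.61 * 0.027 = 0.0018117

0.0018117


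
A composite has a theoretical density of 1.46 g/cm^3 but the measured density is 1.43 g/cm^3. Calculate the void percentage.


Void% = (rho_theo - rho_actual)/rho_theo * 100 = (1.46 - 1.43)/1.46 * 100 = 2.05%

2.05%


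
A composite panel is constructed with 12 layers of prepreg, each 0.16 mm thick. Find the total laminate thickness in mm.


h = n * t_ply = 12 * 0.16 = 1.92 mm

1.92 mm


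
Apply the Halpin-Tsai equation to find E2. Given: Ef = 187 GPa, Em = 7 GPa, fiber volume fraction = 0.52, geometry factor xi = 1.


eta = (Ef/Em - 1)/(Ef/Em + xi) = (26.7143 - 1)/(26.7143 + 1) = 0.9278
E2 = Em*(1+xi*eta*Vf)/(1-eta*Vf) = 20.05 GPa

20.05 GPa


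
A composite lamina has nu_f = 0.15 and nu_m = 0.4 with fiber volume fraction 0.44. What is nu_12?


nu_12 = nu_f*Vf + nu_m*(1-Vf) = 0.15*0.44 + 0.4*0.56 = 0.29

0.29


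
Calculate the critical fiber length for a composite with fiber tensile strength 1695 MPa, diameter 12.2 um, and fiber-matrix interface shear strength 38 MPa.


Lc = sigma_f * d / (2 * tau_i) = 1695 * 12.2 / (2 * 38) = 272.1 um

272.1 um


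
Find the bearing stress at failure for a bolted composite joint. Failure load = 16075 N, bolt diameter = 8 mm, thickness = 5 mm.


sigma_br = F/(d*h) = 16075/(8*5) = 401.9 MPa

401.9 MPa


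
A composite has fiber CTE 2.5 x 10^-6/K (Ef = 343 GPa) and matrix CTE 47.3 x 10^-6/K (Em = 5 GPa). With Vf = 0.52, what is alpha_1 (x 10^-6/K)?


E1 = Ef*Vf + Em*(1-Vf) = 180.76
alpha_1 = (alpha_f*Ef*Vf + alpha_m*Em*(1-Vf))/E1 = 3.09 x 10^-6/K

3.09 x 10^-6/K


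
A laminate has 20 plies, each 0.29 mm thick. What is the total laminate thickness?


h = n * t_ply = 20 * 0.29 = 5.8 mm

5.8 mm


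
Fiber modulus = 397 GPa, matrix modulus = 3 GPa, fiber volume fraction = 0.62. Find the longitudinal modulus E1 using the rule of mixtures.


E1 = Ef*Vf + Em*(1-Vf) = 397*0.62 + 3*0.38 = 247.28 GPa

247.28 GPa


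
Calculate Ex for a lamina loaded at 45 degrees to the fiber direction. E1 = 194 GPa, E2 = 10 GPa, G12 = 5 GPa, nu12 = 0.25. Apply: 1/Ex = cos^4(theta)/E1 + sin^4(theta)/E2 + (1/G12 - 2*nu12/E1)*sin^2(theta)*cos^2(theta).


cos^4(45) = 0.25, sin^4(45) = 0.25, sin^2(45)*cos^2(45) = 0.25
1/G12 - 2*nu12/E1 = 1/5 - 2*0.25/194 = 0.197423 GPa^-1
1/Ex = 0.25/194 + 0.25/10 + 0.197423*0.25 = 0.0756443 GPa^-1
Ex = 13.22 GPa

13.22 GPa


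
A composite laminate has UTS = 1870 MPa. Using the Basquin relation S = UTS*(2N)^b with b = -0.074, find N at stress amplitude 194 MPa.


N = 0.5 * (S/UTS)^(1/b) = 0.5 * (194/1870)^(1/-0.074) = 9.9267e+12 cycles

9.9267e+12 cycles


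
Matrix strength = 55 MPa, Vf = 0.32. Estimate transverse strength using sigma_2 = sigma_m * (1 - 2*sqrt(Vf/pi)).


factor = 1 - 2*sqrt(0.32/pi) = 0.3617
sigma_2 = 55 * 0.3617 = 19.89 MPa

19.89 MPa


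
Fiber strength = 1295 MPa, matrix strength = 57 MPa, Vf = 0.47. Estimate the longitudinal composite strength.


sigma_1 = sigma_f*Vf + sigma_m*(1-Vf) = 1295*0.47 + 57*0.53 = 638.9 MPa

638.9 MPa


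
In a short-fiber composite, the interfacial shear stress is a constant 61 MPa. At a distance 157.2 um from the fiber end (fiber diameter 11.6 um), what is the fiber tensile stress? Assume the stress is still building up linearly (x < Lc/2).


Force balance: sigma_f * (pi*d^2/4) = tau * (pi*d) * x  ->  sigma_f = 4 * tau * x / d
sigma_f = 4 * 61 * 157.2 / 11.6 = 3306.6 MPa

3306.6 MPa


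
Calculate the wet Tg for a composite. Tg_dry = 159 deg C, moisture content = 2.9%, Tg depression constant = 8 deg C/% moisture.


Tg_wet = Tg_dry - k*moisture = 159 - 8*2.9 = 135.8 deg C

135.8 deg C


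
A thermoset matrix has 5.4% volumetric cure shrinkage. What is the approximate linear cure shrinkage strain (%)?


Linear shrinkage ≈ vol_shrink/3 = 5.4/3 = 1.8%

1.8%


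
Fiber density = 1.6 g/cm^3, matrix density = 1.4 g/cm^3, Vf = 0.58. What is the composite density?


rho_c = rho_f*Vf + rho_m*(1-Vf) = 1.6*0.58 + 1.4*0.42 = 1.516 g/cm^3

1.516 g/cm^3


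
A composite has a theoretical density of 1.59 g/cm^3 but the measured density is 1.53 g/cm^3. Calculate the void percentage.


Void% = (rho_theo - rho_actual)/rho_theo * 100 = (1.59 - 1.53)/1.59 * 100 = 3.77%

3.77%


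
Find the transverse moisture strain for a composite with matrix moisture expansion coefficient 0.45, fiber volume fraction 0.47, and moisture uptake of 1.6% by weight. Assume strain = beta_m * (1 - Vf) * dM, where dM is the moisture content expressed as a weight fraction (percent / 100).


dM = 1.6/100 = 0.016
strain = beta_m * (1-Vf) * dM = 0.45 * 0.53 * 0.016 = 0.003816

0.003816


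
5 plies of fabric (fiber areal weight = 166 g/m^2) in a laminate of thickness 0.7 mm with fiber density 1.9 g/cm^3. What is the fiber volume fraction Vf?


Vf = n * FAW / (rho_f * h * 1000) = 5 * 166 / (1.9 * 0.7 * 1000) = 0.6241

0.6241


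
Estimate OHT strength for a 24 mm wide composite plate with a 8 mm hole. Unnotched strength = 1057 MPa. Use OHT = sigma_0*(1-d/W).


OHT = sigma_0*(1-d/W) = 1057*(1-8/24) = 704.7 MPa

704.7 MPa


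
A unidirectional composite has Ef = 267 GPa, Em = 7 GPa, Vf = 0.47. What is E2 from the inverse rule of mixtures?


1/E2 = Vf/Ef + (1-Vf)/Em = 0.47/267 + 0.53/7
E2 = 12.91 GPa

12.91 GPa


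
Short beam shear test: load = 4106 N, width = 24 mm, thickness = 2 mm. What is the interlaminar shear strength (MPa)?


ILSS = 3F/(4bh) = 3*4106/(4*24*2) = 64.16 MPa

64.16 MPa


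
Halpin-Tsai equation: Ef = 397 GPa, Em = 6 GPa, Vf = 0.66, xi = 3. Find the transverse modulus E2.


eta = (Ef/Em - 1)/(Ef/Em + xi) = (66.1667 - 1)/(66.1667 + 3) = 0.9422
E2 = Em*(1+xi*eta*Vf)/(1-eta*Vf) = 45.46 GPa

45.46 GPa


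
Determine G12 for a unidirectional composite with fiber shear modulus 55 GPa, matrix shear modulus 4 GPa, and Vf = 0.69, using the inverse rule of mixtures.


1/G12 = Vf/Gf + (1-Vf)/Gm = 0.69/55 + 0.31/4
G12 = 11.11 GPa

11.11 GPa


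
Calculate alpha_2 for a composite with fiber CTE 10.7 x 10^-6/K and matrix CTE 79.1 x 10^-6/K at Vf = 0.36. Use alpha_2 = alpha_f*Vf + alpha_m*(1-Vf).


alpha_2 = alpha_f*Vf + alpha_m*(1-Vf) = 10.7*0.36 + 79.1*0.64 = 54.5 x 10^-6/K

54.5 x 10^-6/K


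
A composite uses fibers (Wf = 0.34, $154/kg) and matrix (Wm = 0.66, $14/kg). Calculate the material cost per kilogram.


Cost = cost_f*Wf + cost_m*Wm = 154*0.34 + 14*0.66 = $61.6/kg

$61.6/kg


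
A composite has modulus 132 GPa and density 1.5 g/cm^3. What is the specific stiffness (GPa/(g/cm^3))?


Specific stiffness = E/rho = 132/1.5 = 88.0 GPa/(g/cm^3)

88.0 GPa/(g/cm^3)


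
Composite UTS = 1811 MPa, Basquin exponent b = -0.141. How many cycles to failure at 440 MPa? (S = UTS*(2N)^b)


N = 0.5 * (S/UTS)^(1/b) = 0.5 * (440/1811)^(1/-0.141) = 11399.4341 cycles

11399.4341 cycles


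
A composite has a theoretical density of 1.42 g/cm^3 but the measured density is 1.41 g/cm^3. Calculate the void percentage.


Void% = (rho_theo - rho_actual)/rho_theo * 100 = (1.42 - 1.41)/1.42 * 100 = 0.7%

0.7%


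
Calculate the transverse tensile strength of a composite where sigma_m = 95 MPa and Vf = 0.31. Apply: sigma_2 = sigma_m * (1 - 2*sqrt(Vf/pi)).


factor = 1 - 2*sqrt(0.31/pi) = 0.3717
sigma_2 = 95 * 0.3717 = 35.32 MPa

35.32 MPa


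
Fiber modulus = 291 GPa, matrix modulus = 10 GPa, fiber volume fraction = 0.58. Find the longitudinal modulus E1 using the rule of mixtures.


E1 = Ef*Vf + Em*(1-Vf) = 291*0.58 + 10*0.42 = 172.98 GPa

172.98 GPa


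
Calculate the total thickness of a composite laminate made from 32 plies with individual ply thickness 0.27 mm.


h = n * t_ply = 32 * 0.27 = 8.64 mm

8.64 mm


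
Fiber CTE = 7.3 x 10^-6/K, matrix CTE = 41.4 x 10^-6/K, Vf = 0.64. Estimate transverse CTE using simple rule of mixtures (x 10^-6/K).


alpha_2 = alpha_f*Vf + alpha_m*(1-Vf) = 7.3*0.64 + 41.4*0.36 = 19.6 x 10^-6/K

19.6 x 10^-6/K


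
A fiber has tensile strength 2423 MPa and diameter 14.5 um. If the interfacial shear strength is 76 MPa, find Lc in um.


Lc = sigma_f * d / (2 * tau_i) = 2423 * 14.5 / (2 * 76) = 231.1 um

231.1 um


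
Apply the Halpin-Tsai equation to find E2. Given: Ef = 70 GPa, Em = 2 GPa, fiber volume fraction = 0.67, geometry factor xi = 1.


eta = (Ef/Em - 1)/(Ef/Em + xi) = (35.0 - 1)/(35.0 + 1) = 0.9444
E2 = Em*(1+xi*eta*Vf)/(1-eta*Vf) = 8.89 GPa

8.89 GPa


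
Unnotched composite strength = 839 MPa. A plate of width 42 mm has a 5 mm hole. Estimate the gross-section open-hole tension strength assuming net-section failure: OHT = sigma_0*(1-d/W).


OHT = sigma_0*(1-d/W) = 839*(1-5/42) = 739.1 MPa

739.1 MPa


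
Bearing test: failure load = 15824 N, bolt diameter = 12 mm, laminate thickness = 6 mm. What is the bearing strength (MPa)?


sigma_br = F/(d*h) = 15824/(12*6) = 219.8 MPa

219.8 MPa


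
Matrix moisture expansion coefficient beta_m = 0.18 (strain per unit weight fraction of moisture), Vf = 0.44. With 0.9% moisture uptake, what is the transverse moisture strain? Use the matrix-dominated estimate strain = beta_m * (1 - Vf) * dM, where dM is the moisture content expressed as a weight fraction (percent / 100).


dM = 0.9/100 = 0.009
strain = beta_m * (1-Vf) * dM = 0.18 * 0.56 * 0.009 = 0.0009072

0.0009072


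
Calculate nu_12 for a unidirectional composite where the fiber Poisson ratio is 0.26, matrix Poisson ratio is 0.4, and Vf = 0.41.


nu_12 = nu_f*Vf + nu_m*(1-Vf) = 0.26*0.41 + 0.4*0.59 = 0.3426

0.3426


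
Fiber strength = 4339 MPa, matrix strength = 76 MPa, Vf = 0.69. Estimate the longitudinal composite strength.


sigma_1 = sigma_f*Vf + sigma_m*(1-Vf) = 4339*0.69 + 76*0.31 = 3017.5 MPa

3017.5 MPa


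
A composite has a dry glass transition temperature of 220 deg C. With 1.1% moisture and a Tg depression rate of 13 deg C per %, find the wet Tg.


Tg_wet = Tg_dry - k*moisture = 220 - 13*1.1 = 205.7 deg C

205.7 deg C


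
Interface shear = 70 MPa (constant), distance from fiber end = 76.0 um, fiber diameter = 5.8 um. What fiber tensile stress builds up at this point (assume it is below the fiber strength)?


Force balance: sigma_f * (pi*d^2/4) = tau * (pi*d) * x  ->  sigma_f = 4 * tau * x / d
sigma_f = 4 * 70 * 76.0 / 5.8 = 3669.0 MPa

3669.0 MPa


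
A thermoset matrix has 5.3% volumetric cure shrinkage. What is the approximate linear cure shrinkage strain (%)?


Linear shrinkage ≈ vol_shrink/3 = 5.3/3 = 1.767%

1.767%


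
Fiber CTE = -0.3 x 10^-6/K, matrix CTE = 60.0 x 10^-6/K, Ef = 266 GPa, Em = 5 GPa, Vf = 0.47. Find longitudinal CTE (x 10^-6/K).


E1 = Ef*Vf + Em*(1-Vf) = 127.67
alpha_1 = (alpha_f*Ef*Vf + alpha_m*Em*(1-Vf))/E1 = 0.95 x 10^-6/K

0.95 x 10^-6/K


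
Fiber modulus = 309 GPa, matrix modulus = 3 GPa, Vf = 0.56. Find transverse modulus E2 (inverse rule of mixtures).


1/E2 = Vf/Ef + (1-Vf)/Em = 0.56/309 + 0.44/3
E2 = 6.73 GPa

6.73 GPa


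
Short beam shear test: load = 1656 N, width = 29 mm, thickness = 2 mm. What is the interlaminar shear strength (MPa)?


ILSS = 3F/(4bh) = 3*1656/(4*29*2) = 21.41 MPa

21.41 MPa


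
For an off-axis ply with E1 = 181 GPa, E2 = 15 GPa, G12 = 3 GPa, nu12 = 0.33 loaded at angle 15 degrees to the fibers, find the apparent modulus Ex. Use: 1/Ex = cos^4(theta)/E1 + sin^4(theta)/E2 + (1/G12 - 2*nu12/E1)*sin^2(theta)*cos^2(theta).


cos^4(15) = 0.870513, sin^4(15) = 0.004487, sin^2(15)*cos^2(15) = 0.0625
1/G12 - 2*nu12/E1 = 1/3 - 2*0.33/181 = 0.329687 GPa^-1
1/Ex = 0.870513/181 + 0.004487/15 + 0.329687*0.0625 = 0.025714 GPa^-1
Ex = 38.89 GPa

38.89 GPa


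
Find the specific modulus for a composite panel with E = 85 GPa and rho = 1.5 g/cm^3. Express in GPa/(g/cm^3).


Specific stiffness = E/rho = 85/1.5 = 56.7 GPa/(g/cm^3)

56.7 GPa/(g/cm^3)


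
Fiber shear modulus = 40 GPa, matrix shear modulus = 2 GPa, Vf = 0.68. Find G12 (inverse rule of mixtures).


1/G12 = Vf/Gf + (1-Vf)/Gm = 0.68/40 + 0.32/2
G12 = 5.65 GPa

5.65 GPa


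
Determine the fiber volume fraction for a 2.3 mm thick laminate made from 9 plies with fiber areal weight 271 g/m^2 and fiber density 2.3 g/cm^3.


Vf = n * FAW / (rho_f * h * 1000) = 9 * 271 / (2.3 * 2.3 * 1000) = 0.4611

0.4611


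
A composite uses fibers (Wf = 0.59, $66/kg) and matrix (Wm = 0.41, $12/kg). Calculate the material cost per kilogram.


Cost = cost_f*Wf + cost_m*Wm = 66*0.59 + 12*0.41 = $43.86/kg

$43.86/kg


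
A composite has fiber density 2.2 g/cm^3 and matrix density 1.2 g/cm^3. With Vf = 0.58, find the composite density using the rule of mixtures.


rho_c = rho_f*Vf + rho_m*(1-Vf) = 2.2*0.58 + 1.2*0.42 = 1.78 g/cm^3

1.78 g/cm^3


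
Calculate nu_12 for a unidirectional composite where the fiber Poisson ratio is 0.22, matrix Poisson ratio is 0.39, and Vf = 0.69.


nu_12 = nu_f*Vf + nu_m*(1-Vf) = 0.22*0.69 + 0.39*0.31 = 0.2727

0.2727


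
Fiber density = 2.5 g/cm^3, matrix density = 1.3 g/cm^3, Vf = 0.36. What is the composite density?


rho_c = rho_f*Vf + rho_m*(1-Vf) = 2.5*0.36 + 1.3*0.64 = 1.732 g/cm^3

1.732 g/cm^3


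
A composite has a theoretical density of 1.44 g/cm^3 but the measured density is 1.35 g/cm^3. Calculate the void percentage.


Void% = (rho_theo - rho_actual)/rho_theo * 100 = (1.44 - 1.35)/1.44 * 100 = 6.25%

6.25%


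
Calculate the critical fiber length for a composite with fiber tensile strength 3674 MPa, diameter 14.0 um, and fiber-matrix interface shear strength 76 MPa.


Lc = sigma_f * d / (2 * tau_i) = 3674 * 14.0 / (2 * 76) = 338.4 um

338.4 um


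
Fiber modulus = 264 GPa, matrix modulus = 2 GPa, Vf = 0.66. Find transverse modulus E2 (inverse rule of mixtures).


1/E2 = Vf/Ef + (1-Vf)/Em = 0.66/264 + 0.34/2
E2 = 5.8 GPa

5.8 GPa


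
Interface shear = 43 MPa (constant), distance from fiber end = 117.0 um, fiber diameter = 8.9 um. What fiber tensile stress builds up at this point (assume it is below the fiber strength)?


Force balance: sigma_f * (pi*d^2/4) = tau * (pi*d) * x  ->  sigma_f = 4 * tau * x / d
sigma_f = 4 * 43 * 117.0 / 8.9 = 2261.1 MPa

2261.1 MPa


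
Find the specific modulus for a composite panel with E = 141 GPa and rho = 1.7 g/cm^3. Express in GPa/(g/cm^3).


Specific stiffness = E/rho = 141/1.7 = 82.9 GPa/(g/cm^3)

82.9 GPa/(g/cm^3)


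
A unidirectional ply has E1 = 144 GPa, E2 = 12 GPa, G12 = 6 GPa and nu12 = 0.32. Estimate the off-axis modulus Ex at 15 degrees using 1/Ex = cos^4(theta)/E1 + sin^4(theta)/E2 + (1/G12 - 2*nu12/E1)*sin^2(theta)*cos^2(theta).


cos^4(15) = 0.870513, sin^4(15) = 0.004487, sin^2(15)*cos^2(15) = 0.0625
1/G12 - 2*nu12/E1 = 1/6 - 2*0.32/144 = 0.162222 GPa^-1
1/Ex = 0.870513/144 + 0.004487/12 + 0.162222*0.0625 = 0.0165581 GPa^-1
Ex = 60.39 GPa

60.39 GPa


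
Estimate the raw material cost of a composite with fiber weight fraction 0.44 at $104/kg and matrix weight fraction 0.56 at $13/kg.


Cost = cost_f*Wf + cost_m*Wm = 104*0.44 + 13*0.56 = $53.04/kg

$53.04/kg


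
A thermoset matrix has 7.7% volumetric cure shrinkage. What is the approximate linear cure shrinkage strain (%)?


Linear shrinkage ≈ vol_shrink/3 = 7.7/3 = 2.567%

2.567%


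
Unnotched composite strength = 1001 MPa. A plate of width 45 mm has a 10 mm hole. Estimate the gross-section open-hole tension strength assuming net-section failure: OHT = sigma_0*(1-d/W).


OHT = sigma_0*(1-d/W) = 1001*(1-10/45) = 778.6 MPa

778.6 MPa


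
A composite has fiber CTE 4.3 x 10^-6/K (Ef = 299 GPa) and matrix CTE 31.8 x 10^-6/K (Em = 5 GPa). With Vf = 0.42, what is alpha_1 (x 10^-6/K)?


E1 = Ef*Vf + Em*(1-Vf) = 128.48
alpha_1 = (alpha_f*Ef*Vf + alpha_m*Em*(1-Vf))/E1 = 4.92 x 10^-6/K

4.92 x 10^-6/K


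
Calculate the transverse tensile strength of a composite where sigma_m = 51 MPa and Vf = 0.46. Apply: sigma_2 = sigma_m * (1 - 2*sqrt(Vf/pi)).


factor = 1 - 2*sqrt(0.46/pi) = 0.2347
sigma_2 = 51 * 0.2347 = 11.97 MPa

11.97 MPa


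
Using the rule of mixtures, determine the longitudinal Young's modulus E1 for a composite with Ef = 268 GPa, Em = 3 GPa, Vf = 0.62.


E1 = Ef*Vf + Em*(1-Vf) = 268*0.62 + 3*0.38 = 167.3 GPa

167.3 GPa


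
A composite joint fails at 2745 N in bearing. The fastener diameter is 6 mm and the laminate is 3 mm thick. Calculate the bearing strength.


sigma_br = F/(d*h) = 2745/(6*3) = 152.5 MPa

152.5 MPa


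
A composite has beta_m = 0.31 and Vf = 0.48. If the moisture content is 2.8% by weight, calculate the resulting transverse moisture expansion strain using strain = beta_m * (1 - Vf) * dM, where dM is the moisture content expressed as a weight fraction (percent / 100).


dM = 2.8/100 = 0.028
strain = beta_m * (1-Vf) * dM = 0.31 * 0.52 * 0.028 = 0.0045136

0.0045136


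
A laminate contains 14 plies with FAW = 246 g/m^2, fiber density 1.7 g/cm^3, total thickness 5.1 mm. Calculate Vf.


Vf = n * FAW / (rho_f * h * 1000) = 14 * 246 / (1.7 * 5.1 * 1000) = 0.3972

0.3972


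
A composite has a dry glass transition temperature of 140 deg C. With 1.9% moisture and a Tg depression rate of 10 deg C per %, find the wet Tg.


Tg_wet = Tg_dry - k*moisture = 140 - 10*1.9 = 121.0 deg C

121.0 deg C


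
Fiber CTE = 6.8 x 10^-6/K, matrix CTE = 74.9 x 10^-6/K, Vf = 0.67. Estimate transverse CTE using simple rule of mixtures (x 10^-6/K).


alpha_2 = alpha_f*Vf + alpha_m*(1-Vf) = 6.8*0.67 + 74.9*0.33 = 29.3 x 10^-6/K

29.3 x 10^-6/K


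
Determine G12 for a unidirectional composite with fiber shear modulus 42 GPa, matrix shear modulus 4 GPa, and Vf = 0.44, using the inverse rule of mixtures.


1/G12 = Vf/Gf + (1-Vf)/Gm = 0.44/42 + 0.56/4
G12 = 6.65 GPa

6.65 GPa


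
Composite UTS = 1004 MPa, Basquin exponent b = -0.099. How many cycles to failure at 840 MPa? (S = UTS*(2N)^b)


N = 0.5 * (S/UTS)^(1/b) = 0.5 * (840/1004)^(1/-0.099) = 3.0293 cycles

3.0293 cycles


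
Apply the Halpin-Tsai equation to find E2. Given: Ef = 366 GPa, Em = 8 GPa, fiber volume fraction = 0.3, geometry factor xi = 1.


eta = (Ef/Em - 1)/(Ef/Em + xi) = (45.75 - 1)/(45.75 + 1) = 0.9572
E2 = Em*(1+xi*eta*Vf)/(1-eta*Vf) = 14.45 GPa

14.45 GPa


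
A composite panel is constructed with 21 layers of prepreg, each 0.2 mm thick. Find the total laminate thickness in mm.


h = n * t_ply = 21 * 0.2 = 4.2 mm

4.2 mm


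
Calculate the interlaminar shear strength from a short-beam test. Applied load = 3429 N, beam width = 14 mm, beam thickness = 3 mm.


ILSS = 3F/(4bh) = 3*3429/(4*14*3) = 61.23 MPa

61.23 MPa


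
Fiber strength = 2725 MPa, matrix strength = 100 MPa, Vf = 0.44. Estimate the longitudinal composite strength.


sigma_1 = sigma_f*Vf + sigma_m*(1-Vf) = 2725*0.44 + 100*0.56 = 1255.0 MPa

1255.0 MPa


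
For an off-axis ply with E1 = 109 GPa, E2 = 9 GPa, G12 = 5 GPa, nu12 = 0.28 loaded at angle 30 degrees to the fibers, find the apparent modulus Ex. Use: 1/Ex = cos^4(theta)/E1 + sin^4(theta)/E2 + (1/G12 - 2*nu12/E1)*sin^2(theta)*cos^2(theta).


cos^4(30) = 0.5625, sin^4(30) = 0.0625, sin^2(30)*cos^2(30) = 0.1875
1/G12 - 2*nu12/E1 = 1/5 - 2*0.28/109 = 0.194862 GPa^-1
1/Ex = 0.5625/109 + 0.0625/9 + 0.194862*0.1875 = 0.0486417 GPa^-1
Ex = 20.56 GPa

20.56 GPa


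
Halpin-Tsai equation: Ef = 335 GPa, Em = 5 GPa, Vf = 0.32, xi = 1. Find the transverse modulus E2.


eta = (Ef/Em - 1)/(Ef/Em + xi) = (67.0 - 1)/(67.0 + 1) = 0.9706
E2 = Em*(1+xi*eta*Vf)/(1-eta*Vf) = 9.51 GPa

9.51 GPa


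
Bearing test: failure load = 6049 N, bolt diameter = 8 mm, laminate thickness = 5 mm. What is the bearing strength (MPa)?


sigma_br = F/(d*h) = 6049/(8*5) = 151.2 MPa

151.2 MPa


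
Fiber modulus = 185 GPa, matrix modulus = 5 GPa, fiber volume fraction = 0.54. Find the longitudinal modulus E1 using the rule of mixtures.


E1 = Ef*Vf + Em*(1-Vf) = 185*0.54 + 5*0.46 = 102.2 GPa

102.2 GPa


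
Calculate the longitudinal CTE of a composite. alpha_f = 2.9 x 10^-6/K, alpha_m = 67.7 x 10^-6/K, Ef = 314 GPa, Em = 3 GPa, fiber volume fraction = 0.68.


E1 = Ef*Vf + Em*(1-Vf) = 214.48
alpha_1 = (alpha_f*Ef*Vf + alpha_m*Em*(1-Vf))/E1 = 3.19 x 10^-6/K

3.19 x 10^-6/K


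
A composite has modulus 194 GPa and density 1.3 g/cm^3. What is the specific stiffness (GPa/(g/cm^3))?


Specific stiffness = E/rho = 194/1.3 = 149.2 GPa/(g/cm^3)

149.2 GPa/(g/cm^3)


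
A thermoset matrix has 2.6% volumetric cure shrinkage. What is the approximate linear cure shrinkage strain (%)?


Linear shrinkage ≈ vol_shrink/3 = 2.6/3 = 0.867%

0.867%


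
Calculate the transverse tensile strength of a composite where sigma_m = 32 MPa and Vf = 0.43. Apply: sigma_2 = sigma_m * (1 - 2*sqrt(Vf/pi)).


factor = 1 - 2*sqrt(0.43/pi) = 0.2601
sigma_2 = 32 * 0.2601 = 8.32 MPa

8.32 MPa


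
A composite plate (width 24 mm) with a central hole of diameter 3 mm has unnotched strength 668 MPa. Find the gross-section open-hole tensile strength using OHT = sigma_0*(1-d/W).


OHT = sigma_0*(1-d/W) = 668*(1-3/24) = 584.5 MPa

584.5 MPa


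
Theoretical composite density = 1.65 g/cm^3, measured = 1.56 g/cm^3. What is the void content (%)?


Void% = (rho_theo - rho_actual)/rho_theo * 100 = (1.65 - 1.56)/1.65 * 100 = 5.45%

5.45%


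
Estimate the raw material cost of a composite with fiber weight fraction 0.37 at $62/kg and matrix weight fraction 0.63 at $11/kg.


Cost = cost_f*Wf + cost_m*Wm = 62*0.37 + 11*0.63 = $29.87/kg

$29.87/kg


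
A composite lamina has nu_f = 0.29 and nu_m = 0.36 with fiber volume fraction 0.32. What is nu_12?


nu_12 = nu_f*Vf + nu_m*(1-Vf) = 0.29*0.32 + 0.36*0.68 = 0.3376

0.3376


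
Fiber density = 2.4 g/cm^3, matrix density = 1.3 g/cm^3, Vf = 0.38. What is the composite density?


rho_c = rho_f*Vf + rho_m*(1-Vf) = 2.4*0.38 + 1.3*0.62 = 1.718 g/cm^3

1.718 g/cm^3


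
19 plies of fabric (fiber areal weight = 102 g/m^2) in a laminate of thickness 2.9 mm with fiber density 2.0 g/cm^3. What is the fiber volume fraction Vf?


Vf = n * FAW / (rho_f * h * 1000) = 19 * 102 / (2.0 * 2.9 * 1000) = 0.3341

0.3341


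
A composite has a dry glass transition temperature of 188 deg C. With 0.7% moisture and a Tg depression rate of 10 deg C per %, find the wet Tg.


Tg_wet = Tg_dry - k*moisture = 188 - 10*0.7 = 181.0 deg C

181.0 deg C


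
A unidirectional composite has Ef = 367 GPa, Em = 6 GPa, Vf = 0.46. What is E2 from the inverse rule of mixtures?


1/E2 = Vf/Ef + (1-Vf)/Em = 0.46/367 + 0.54/6
E2 = 10.96 GPa

10.96 GPa


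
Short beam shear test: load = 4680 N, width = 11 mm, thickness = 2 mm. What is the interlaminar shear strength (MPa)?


ILSS = 3F/(4bh) = 3*4680/(4*11*2) = 159.55 MPa

159.55 MPa


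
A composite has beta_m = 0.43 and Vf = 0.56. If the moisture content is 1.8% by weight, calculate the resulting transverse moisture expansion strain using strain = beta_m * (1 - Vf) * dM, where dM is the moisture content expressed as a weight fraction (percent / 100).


dM = 1.8/100 = 0.018
strain = beta_m * (1-Vf) * dM = 0.43 * 0.44 * 0.018 = 0.0034056

0.0034056


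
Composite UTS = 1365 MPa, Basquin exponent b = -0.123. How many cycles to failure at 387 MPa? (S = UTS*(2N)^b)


N = 0.5 * (S/UTS)^(1/b) = 0.5 * (387/1365)^(1/-0.123) = 14110.8385 cycles

14110.8385 cycles


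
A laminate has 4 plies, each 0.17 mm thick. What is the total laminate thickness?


h = n * t_ply = 4 * 0.17 = 0.68 mm

0.68 mm


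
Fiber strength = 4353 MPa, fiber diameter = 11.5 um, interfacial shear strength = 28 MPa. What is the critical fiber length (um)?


Lc = sigma_f * d / (2 * tau_i) = 4353 * 11.5 / (2 * 28) = 893.9 um

893.9 um


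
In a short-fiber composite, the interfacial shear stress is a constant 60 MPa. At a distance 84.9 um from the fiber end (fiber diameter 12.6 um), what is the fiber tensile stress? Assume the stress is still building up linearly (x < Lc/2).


Force balance: sigma_f * (pi*d^2/4) = tau * (pi*d) * x  ->  sigma_f = 4 * tau * x / d
sigma_f = 4 * 60 * 84.9 / 12.6 = 1617.1 MPa

1617.1 MPa


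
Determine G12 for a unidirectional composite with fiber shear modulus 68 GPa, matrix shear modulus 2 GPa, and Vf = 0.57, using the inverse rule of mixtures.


1/G12 = Vf/Gf + (1-Vf)/Gm = 0.57/68 + 0.43/2
G12 = 4.48 GPa

4.48 GPa


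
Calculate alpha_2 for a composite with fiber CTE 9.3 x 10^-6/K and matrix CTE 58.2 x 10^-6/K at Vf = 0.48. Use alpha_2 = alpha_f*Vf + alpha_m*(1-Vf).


alpha_2 = alpha_f*Vf + alpha_m*(1-Vf) = 9.3*0.48 + 58.2*0.52 = 34.7 x 10^-6/K

34.7 x 10^-6/K


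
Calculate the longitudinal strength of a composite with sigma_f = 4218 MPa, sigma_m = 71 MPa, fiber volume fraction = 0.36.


sigma_1 = sigma_f*Vf + sigma_m*(1-Vf) = 4218*0.36 + 71*0.64 = 1563.9 MPa

1563.9 MPa


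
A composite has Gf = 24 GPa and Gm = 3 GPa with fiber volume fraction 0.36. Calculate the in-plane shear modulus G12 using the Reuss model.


1/G12 = Vf/Gf + (1-Vf)/Gm = 0.36/24 + 0.64/3
G12 = 4.38 GPa

4.38 GPa


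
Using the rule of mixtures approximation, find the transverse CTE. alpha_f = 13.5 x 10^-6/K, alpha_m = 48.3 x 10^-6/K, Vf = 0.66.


alpha_2 = alpha_f*Vf + alpha_m*(1-Vf) = 13.5*0.66 + 48.3*0.34 = 25.3 x 10^-6/K

25.3 x 10^-6/K


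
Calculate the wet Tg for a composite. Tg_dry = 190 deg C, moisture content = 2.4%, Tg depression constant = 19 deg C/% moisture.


Tg_wet = Tg_dry - k*moisture = 190 - 19*2.4 = 144.4 deg C

144.4 deg C


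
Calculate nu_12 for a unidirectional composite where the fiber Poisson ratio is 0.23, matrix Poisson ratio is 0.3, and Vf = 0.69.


nu_12 = nu_f*Vf + nu_m*(1-Vf) = 0.23*0.69 + 0.3*0.31 = 0.2517

0.2517


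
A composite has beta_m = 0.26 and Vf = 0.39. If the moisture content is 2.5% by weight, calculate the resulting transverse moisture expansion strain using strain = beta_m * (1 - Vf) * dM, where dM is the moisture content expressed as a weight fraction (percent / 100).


dM = 2.5/100 = 0.025
strain = beta_m * (1-Vf) * dM = 0.26 * 0.61 * 0.025 = 0.003965

0.003965


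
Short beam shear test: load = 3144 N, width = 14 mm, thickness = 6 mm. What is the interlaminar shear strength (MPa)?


ILSS = 3F/(4bh) = 3*3144/(4*14*6) = 28.07 MPa

28.07 MPa


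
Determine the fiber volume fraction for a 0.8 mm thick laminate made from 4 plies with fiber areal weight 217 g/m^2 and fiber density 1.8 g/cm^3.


Vf = n * FAW / (rho_f * h * 1000) = 4 * 217 / (1.8 * 0.8 * 1000) = 0.6028

0.6028


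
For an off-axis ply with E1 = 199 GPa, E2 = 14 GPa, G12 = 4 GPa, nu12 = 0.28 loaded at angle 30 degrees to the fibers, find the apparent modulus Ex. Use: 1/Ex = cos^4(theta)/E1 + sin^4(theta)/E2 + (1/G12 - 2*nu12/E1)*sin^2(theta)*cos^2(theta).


cos^4(30) = 0.5625, sin^4(30) = 0.0625, sin^2(30)*cos^2(30) = 0.1875
1/G12 - 2*nu12/E1 = 1/4 - 2*0.28/199 = 0.247186 GPa^-1
1/Ex = 0.5625/199 + 0.0625/14 + 0.247186*0.1875 = 0.0536383 GPa^-1
Ex = 18.64 GPa

18.64 GPa


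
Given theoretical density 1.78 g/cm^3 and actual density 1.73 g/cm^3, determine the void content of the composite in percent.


Void% = (rho_theo - rho_actual)/rho_theo * 100 = (1.78 - 1.73)/1.78 * 100 = 2.81%

2.81%


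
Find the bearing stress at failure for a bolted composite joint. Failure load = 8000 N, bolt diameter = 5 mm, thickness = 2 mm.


sigma_br = F/(d*h) = 8000/(5*2) = 800.0 MPa

800.0 MPa


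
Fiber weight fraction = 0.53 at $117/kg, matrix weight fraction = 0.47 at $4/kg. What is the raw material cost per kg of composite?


Cost = cost_f*Wf + cost_m*Wm = 117*0.53 + 4*0.47 = $63.89/kg

$63.89/kg


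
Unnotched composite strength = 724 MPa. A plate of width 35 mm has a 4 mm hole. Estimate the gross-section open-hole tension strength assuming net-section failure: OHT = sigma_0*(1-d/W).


OHT = sigma_0*(1-d/W) = 724*(1-4/35) = 641.3 MPa

641.3 MPa


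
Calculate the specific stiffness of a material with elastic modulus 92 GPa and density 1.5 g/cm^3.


Specific stiffness = E/rho = 92/1.5 = 61.3 GPa/(g/cm^3)

61.3 GPa/(g/cm^3)


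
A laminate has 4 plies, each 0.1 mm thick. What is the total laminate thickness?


h = n * t_ply = 4 * 0.1 = 0.4 mm

0.4 mm


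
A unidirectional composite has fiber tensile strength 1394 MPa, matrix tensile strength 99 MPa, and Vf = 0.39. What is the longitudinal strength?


sigma_1 = sigma_f*Vf + sigma_m*(1-Vf) = 1394*0.39 + 99*0.61 = 604.1 MPa

604.1 MPa


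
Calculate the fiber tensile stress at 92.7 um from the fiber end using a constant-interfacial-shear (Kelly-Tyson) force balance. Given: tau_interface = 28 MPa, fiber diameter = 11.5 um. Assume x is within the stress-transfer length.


Force balance: sigma_f * (pi*d^2/4) = tau * (pi*d) * x  ->  sigma_f = 4 * tau * x / d
sigma_f = 4 * 28 * 92.7 / 11.5 = 902.8 MPa

902.8 MPa


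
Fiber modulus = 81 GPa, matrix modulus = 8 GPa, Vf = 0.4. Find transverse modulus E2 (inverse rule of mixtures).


1/E2 = Vf/Ef + (1-Vf)/Em = 0.4/81 + 0.6/8
E2 = 12.51 GPa

12.51 GPa


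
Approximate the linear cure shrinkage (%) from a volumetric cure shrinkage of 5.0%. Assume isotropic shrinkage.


Linear shrinkage ≈ vol_shrink/3 = 5.0/3 = 1.667%

1.667%


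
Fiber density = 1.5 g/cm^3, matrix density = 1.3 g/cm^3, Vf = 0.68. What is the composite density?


rho_c = rho_f*Vf + rho_m*(1-Vf) = 1.5*0.68 + 1.3*0.32 = 1.436 g/cm^3

1.436 g/cm^3


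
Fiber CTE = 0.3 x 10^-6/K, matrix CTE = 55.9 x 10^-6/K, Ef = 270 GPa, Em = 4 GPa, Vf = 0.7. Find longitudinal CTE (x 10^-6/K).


E1 = Ef*Vf + Em*(1-Vf) = 190.2
alpha_1 = (alpha_f*Ef*Vf + alpha_m*Em*(1-Vf))/E1 = 0.65 x 10^-6/K

0.65 x 10^-6/K


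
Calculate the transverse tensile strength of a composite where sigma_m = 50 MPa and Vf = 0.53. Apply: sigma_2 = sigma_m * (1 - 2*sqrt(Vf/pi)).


factor = 1 - 2*sqrt(0.53/pi) = 0.1785
sigma_2 = 50 * 0.1785 = 8.93 MPa

8.93 MPa


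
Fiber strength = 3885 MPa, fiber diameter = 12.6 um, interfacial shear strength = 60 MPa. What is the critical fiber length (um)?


Lc = sigma_f * d / (2 * tau_i) = 3885 * 12.6 / (2 * 60) = 407.9 um

407.9 um


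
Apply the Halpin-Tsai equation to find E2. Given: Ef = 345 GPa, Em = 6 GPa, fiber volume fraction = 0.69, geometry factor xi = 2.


eta = (Ef/Em - 1)/(Ef/Em + xi) = (57.5 - 1)/(57.5 + 2) = 0.9496
E2 = Em*(1+xi*eta*Vf)/(1-eta*Vf) = 40.21 GPa

40.21 GPa


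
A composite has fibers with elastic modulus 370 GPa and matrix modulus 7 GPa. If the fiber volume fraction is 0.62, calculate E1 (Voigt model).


E1 = Ef*Vf + Em*(1-Vf) = 370*0.62 + 7*0.38 = 232.06 GPa

232.06 GPa


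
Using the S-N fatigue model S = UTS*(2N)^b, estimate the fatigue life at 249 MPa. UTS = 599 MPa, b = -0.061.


N = 0.5 * (S/UTS)^(1/b) = 0.5 * (249/599)^(1/-0.061) = 888384.0382 cycles

888384.0382 cycles


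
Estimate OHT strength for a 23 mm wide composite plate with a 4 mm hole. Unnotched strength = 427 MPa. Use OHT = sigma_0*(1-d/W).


OHT = sigma_0*(1-d/W) = 427*(1-4/23) = 352.7 MPa

352.7 MPa


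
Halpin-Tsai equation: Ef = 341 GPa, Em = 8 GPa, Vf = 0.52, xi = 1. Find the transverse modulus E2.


eta = (Ef/Em - 1)/(Ef/Em + xi) = (42.625 - 1)/(42.625 + 1) = 0.9542
E2 = Em*(1+xi*eta*Vf)/(1-eta*Vf) = 23.76 GPa

23.76 GPa
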